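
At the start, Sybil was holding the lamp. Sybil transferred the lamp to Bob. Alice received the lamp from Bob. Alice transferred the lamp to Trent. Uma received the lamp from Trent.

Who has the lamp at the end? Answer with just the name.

Tracking the lamp through each event:
Start: Sybil has the lamp.
After event 1: Bob has the lamp.
After event 2: Alice has the lamp.
After event 3: Trent has the lamp.
After event 4: Uma has the lamp.

Answer: Uma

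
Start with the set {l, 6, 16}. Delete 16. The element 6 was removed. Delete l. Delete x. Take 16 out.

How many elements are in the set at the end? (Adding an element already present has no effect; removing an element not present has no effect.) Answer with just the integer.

Tracking the set through each operation:
Start: {16, 6, l}
Event 1 (remove 16): removed. Set: {6, l}
Event 2 (remove 6): removed. Set: {l}
Event 3 (remove l): removed. Set: {}
Event 4 (remove x): not present, no change. Set: {}
Event 5 (remove 16): not present, no change. Set: {}

Final set: {} (size 0)

Answer: 0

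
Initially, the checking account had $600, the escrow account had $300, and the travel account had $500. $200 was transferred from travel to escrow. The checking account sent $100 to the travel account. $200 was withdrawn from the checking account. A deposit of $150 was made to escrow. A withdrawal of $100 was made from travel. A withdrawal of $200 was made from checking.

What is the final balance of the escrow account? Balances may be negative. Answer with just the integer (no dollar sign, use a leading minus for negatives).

Answer: 650

Derivation:
Tracking account balances step by step:
Start: checking=600, escrow=300, travel=500
Event 1 (transfer 200 travel -> escrow): travel: 500 - 200 = 300, escrow: 300 + 200 = 500. Balances: checking=600, escrow=500, travel=300
Event 2 (transfer 100 checking -> travel): checking: 600 - 100 = 500, travel: 300 + 100 = 400. Balances: checking=500, escrow=500, travel=400
Event 3 (withdraw 200 from checking): checking: 500 - 200 = 300. Balances: checking=300, escrow=500, travel=400
Event 4 (deposit 150 to escrow): escrow: 500 + 150 = 650. Balances: checking=300, escrow=650, travel=400
Event 5 (withdraw 100 from travel): travel: 400 - 100 = 300. Balances: checking=300, escrow=650, travel=300
Event 6 (withdraw 200 from checking): checking: 300 - 200 = 100. Balances: checking=100, escrow=650, travel=300

Final balance of escrow: 650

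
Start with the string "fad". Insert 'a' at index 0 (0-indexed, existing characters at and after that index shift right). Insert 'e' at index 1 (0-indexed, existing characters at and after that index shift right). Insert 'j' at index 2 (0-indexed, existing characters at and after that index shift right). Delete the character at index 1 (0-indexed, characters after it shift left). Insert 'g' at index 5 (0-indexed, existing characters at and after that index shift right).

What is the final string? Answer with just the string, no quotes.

Answer: ajfadg

Derivation:
Applying each edit step by step:
Start: "fad"
Op 1 (insert 'a' at idx 0): "fad" -> "afad"
Op 2 (insert 'e' at idx 1): "afad" -> "aefad"
Op 3 (insert 'j' at idx 2): "aefad" -> "aejfad"
Op 4 (delete idx 1 = 'e'): "aejfad" -> "ajfad"
Op 5 (insert 'g' at idx 5): "ajfad" -> "ajfadg"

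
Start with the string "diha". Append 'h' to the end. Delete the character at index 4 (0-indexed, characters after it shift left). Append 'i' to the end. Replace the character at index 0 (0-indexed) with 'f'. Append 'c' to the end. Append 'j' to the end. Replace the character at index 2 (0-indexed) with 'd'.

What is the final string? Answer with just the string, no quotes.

Applying each edit step by step:
Start: "diha"
Op 1 (append 'h'): "diha" -> "dihah"
Op 2 (delete idx 4 = 'h'): "dihah" -> "diha"
Op 3 (append 'i'): "diha" -> "dihai"
Op 4 (replace idx 0: 'd' -> 'f'): "dihai" -> "fihai"
Op 5 (append 'c'): "fihai" -> "fihaic"
Op 6 (append 'j'): "fihaic" -> "fihaicj"
Op 7 (replace idx 2: 'h' -> 'd'): "fihaicj" -> "fidaicj"

Answer: fidaicj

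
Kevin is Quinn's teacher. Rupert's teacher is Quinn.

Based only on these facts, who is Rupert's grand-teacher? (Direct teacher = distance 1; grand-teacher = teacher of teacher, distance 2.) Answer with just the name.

Reconstructing the teacher chain from the given facts:
  Kevin -> Quinn -> Rupert
(each arrow means 'teacher of the next')
Positions in the chain (0 = top):
  position of Kevin: 0
  position of Quinn: 1
  position of Rupert: 2

Rupert is at position 2; the grand-teacher is 2 steps up the chain, i.e. position 0: Kevin.

Answer: Kevin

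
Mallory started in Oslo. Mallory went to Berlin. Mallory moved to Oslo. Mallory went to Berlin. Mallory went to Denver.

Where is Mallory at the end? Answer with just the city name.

Answer: Denver

Derivation:
Tracking Mallory's location:
Start: Mallory is in Oslo.
After move 1: Oslo -> Berlin. Mallory is in Berlin.
After move 2: Berlin -> Oslo. Mallory is in Oslo.
After move 3: Oslo -> Berlin. Mallory is in Berlin.
After move 4: Berlin -> Denver. Mallory is in Denver.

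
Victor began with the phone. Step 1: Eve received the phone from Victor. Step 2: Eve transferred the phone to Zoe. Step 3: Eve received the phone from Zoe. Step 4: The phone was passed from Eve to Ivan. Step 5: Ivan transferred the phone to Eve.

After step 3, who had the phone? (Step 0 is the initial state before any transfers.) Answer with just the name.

Answer: Eve

Derivation:
Tracking the phone holder through step 3:
After step 0 (start): Victor
After step 1: Eve
After step 2: Zoe
After step 3: Eve

At step 3, the holder is Eve.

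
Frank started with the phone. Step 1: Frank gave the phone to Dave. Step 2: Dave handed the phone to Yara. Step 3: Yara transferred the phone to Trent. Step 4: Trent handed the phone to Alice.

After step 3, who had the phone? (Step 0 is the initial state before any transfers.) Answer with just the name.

Tracking the phone holder through step 3:
After step 0 (start): Frank
After step 1: Dave
After step 2: Yara
After step 3: Trent

At step 3, the holder is Trent.

Answer: Trent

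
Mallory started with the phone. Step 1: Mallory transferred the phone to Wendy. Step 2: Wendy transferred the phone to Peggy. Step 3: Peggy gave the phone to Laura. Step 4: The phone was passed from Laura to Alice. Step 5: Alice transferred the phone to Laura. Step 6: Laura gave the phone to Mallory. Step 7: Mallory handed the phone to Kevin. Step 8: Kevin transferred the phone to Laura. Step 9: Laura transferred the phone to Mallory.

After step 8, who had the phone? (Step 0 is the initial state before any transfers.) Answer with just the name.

Answer: Laura

Derivation:
Tracking the phone holder through step 8:
After step 0 (start): Mallory
After step 1: Wendy
After step 2: Peggy
After step 3: Laura
After step 4: Alice
After step 5: Laura
After step 6: Mallory
After step 7: Kevin
After step 8: Laura

At step 8, the holder is Laura.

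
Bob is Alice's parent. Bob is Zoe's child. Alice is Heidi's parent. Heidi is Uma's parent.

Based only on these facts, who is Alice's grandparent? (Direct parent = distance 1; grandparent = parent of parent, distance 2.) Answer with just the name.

Answer: Zoe

Derivation:
Reconstructing the parent chain from the given facts:
  Zoe -> Bob -> Alice -> Heidi -> Uma
(each arrow means 'parent of the next')
Positions in the chain (0 = top):
  position of Zoe: 0
  position of Bob: 1
  position of Alice: 2
  position of Heidi: 3
  position of Uma: 4

Alice is at position 2; the grandparent is 2 steps up the chain, i.e. position 0: Zoe.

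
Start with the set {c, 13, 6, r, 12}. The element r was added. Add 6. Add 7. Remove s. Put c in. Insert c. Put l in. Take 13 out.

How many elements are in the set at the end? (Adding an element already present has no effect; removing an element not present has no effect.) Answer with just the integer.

Answer: 6

Derivation:
Tracking the set through each operation:
Start: {12, 13, 6, c, r}
Event 1 (add r): already present, no change. Set: {12, 13, 6, c, r}
Event 2 (add 6): already present, no change. Set: {12, 13, 6, c, r}
Event 3 (add 7): added. Set: {12, 13, 6, 7, c, r}
Event 4 (remove s): not present, no change. Set: {12, 13, 6, 7, c, r}
Event 5 (add c): already present, no change. Set: {12, 13, 6, 7, c, r}
Event 6 (add c): already present, no change. Set: {12, 13, 6, 7, c, r}
Event 7 (add l): added. Set: {12, 13, 6, 7, c, l, r}
Event 8 (remove 13): removed. Set: {12, 6, 7, c, l, r}

Final set: {12, 6, 7, c, l, r} (size 6)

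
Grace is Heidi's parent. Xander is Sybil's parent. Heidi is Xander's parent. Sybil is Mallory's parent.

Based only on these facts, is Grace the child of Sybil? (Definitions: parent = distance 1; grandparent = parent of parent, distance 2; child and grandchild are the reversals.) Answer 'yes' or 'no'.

Reconstructing the parent chain from the given facts:
  Grace -> Heidi -> Xander -> Sybil -> Mallory
(each arrow means 'parent of the next')
Positions in the chain (0 = top):
  position of Grace: 0
  position of Heidi: 1
  position of Xander: 2
  position of Sybil: 3
  position of Mallory: 4

Grace is at position 0, Sybil is at position 3; signed distance (j - i) = 3.
'child' requires j - i = -1. Actual distance is 3, so the relation does NOT hold.

Answer: no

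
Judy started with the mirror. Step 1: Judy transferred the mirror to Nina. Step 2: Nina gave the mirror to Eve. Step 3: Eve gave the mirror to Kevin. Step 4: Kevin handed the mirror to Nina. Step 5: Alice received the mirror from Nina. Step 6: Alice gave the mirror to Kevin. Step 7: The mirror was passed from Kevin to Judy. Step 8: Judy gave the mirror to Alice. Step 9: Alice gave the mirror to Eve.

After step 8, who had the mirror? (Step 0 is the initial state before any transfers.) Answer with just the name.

Answer: Alice

Derivation:
Tracking the mirror holder through step 8:
After step 0 (start): Judy
After step 1: Nina
After step 2: Eve
After step 3: Kevin
After step 4: Nina
After step 5: Alice
After step 6: Kevin
After step 7: Judy
After step 8: Alice

At step 8, the holder is Alice.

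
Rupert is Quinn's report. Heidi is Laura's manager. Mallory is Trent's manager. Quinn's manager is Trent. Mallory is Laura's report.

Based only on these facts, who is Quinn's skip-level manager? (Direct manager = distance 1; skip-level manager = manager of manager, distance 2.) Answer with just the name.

Answer: Mallory

Derivation:
Reconstructing the manager chain from the given facts:
  Heidi -> Laura -> Mallory -> Trent -> Quinn -> Rupert
(each arrow means 'manager of the next')
Positions in the chain (0 = top):
  position of Heidi: 0
  position of Laura: 1
  position of Mallory: 2
  position of Trent: 3
  position of Quinn: 4
  position of Rupert: 5

Quinn is at position 4; the skip-level manager is 2 steps up the chain, i.e. position 2: Mallory.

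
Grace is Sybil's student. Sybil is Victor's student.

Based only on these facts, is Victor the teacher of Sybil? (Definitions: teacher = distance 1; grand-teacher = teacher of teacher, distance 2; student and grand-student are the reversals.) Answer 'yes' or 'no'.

Reconstructing the teacher chain from the given facts:
  Victor -> Sybil -> Grace
(each arrow means 'teacher of the next')
Positions in the chain (0 = top):
  position of Victor: 0
  position of Sybil: 1
  position of Grace: 2

Victor is at position 0, Sybil is at position 1; signed distance (j - i) = 1.
'teacher' requires j - i = 1. Actual distance is 1, so the relation HOLDS.

Answer: yes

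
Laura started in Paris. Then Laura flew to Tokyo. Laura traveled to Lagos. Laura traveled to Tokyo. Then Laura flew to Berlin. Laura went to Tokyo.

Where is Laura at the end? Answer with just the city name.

Answer: Tokyo

Derivation:
Tracking Laura's location:
Start: Laura is in Paris.
After move 1: Paris -> Tokyo. Laura is in Tokyo.
After move 2: Tokyo -> Lagos. Laura is in Lagos.
After move 3: Lagos -> Tokyo. Laura is in Tokyo.
After move 4: Tokyo -> Berlin. Laura is in Berlin.
After move 5: Berlin -> Tokyo. Laura is in Tokyo.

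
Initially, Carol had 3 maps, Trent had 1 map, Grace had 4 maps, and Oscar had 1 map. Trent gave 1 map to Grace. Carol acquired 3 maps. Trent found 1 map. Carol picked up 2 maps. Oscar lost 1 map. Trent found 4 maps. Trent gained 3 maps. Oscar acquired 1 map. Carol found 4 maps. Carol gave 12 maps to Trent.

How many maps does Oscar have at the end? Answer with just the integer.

Tracking counts step by step:
Start: Carol=3, Trent=1, Grace=4, Oscar=1
Event 1 (Trent -> Grace, 1): Trent: 1 -> 0, Grace: 4 -> 5. State: Carol=3, Trent=0, Grace=5, Oscar=1
Event 2 (Carol +3): Carol: 3 -> 6. State: Carol=6, Trent=0, Grace=5, Oscar=1
Event 3 (Trent +1): Trent: 0 -> 1. State: Carol=6, Trent=1, Grace=5, Oscar=1
Event 4 (Carol +2): Carol: 6 -> 8. State: Carol=8, Trent=1, Grace=5, Oscar=1
Event 5 (Oscar -1): Oscar: 1 -> 0. State: Carol=8, Trent=1, Grace=5, Oscar=0
Event 6 (Trent +4): Trent: 1 -> 5. State: Carol=8, Trent=5, Grace=5, Oscar=0
Event 7 (Trent +3): Trent: 5 -> 8. State: Carol=8, Trent=8, Grace=5, Oscar=0
Event 8 (Oscar +1): Oscar: 0 -> 1. State: Carol=8, Trent=8, Grace=5, Oscar=1
Event 9 (Carol +4): Carol: 8 -> 12. State: Carol=12, Trent=8, Grace=5, Oscar=1
Event 10 (Carol -> Trent, 12): Carol: 12 -> 0, Trent: 8 -> 20. State: Carol=0, Trent=20, Grace=5, Oscar=1

Oscar's final count: 1

Answer: 1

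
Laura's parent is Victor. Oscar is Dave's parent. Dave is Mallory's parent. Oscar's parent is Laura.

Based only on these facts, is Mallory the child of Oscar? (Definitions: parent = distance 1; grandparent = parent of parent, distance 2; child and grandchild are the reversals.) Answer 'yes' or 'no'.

Answer: no

Derivation:
Reconstructing the parent chain from the given facts:
  Victor -> Laura -> Oscar -> Dave -> Mallory
(each arrow means 'parent of the next')
Positions in the chain (0 = top):
  position of Victor: 0
  position of Laura: 1
  position of Oscar: 2
  position of Dave: 3
  position of Mallory: 4

Mallory is at position 4, Oscar is at position 2; signed distance (j - i) = -2.
'child' requires j - i = -1. Actual distance is -2, so the relation does NOT hold.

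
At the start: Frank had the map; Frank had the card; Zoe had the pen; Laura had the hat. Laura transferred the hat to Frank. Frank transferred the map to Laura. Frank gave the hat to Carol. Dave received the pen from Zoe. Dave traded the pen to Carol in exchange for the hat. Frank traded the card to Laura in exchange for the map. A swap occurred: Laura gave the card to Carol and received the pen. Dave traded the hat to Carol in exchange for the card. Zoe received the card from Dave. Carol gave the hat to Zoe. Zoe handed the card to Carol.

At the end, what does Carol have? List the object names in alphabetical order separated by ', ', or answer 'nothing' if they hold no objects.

Answer: card

Derivation:
Tracking all object holders:
Start: map:Frank, card:Frank, pen:Zoe, hat:Laura
Event 1 (give hat: Laura -> Frank). State: map:Frank, card:Frank, pen:Zoe, hat:Frank
Event 2 (give map: Frank -> Laura). State: map:Laura, card:Frank, pen:Zoe, hat:Frank
Event 3 (give hat: Frank -> Carol). State: map:Laura, card:Frank, pen:Zoe, hat:Carol
Event 4 (give pen: Zoe -> Dave). State: map:Laura, card:Frank, pen:Dave, hat:Carol
Event 5 (swap pen<->hat: now pen:Carol, hat:Dave). State: map:Laura, card:Frank, pen:Carol, hat:Dave
Event 6 (swap card<->map: now card:Laura, map:Frank). State: map:Frank, card:Laura, pen:Carol, hat:Dave
Event 7 (swap card<->pen: now card:Carol, pen:Laura). State: map:Frank, card:Carol, pen:Laura, hat:Dave
Event 8 (swap hat<->card: now hat:Carol, card:Dave). State: map:Frank, card:Dave, pen:Laura, hat:Carol
Event 9 (give card: Dave -> Zoe). State: map:Frank, card:Zoe, pen:Laura, hat:Carol
Event 10 (give hat: Carol -> Zoe). State: map:Frank, card:Zoe, pen:Laura, hat:Zoe
Event 11 (give card: Zoe -> Carol). State: map:Frank, card:Carol, pen:Laura, hat:Zoe

Final state: map:Frank, card:Carol, pen:Laura, hat:Zoe
Carol holds: card.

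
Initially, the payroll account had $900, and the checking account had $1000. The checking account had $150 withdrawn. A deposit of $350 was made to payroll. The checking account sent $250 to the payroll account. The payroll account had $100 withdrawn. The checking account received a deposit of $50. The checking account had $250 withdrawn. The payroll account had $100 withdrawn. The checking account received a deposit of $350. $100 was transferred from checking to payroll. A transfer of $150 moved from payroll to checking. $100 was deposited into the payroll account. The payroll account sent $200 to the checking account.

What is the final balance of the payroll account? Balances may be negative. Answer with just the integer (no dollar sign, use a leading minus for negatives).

Tracking account balances step by step:
Start: payroll=900, checking=1000
Event 1 (withdraw 150 from checking): checking: 1000 - 150 = 850. Balances: payroll=900, checking=850
Event 2 (deposit 350 to payroll): payroll: 900 + 350 = 1250. Balances: payroll=1250, checking=850
Event 3 (transfer 250 checking -> payroll): checking: 850 - 250 = 600, payroll: 1250 + 250 = 1500. Balances: payroll=1500, checking=600
Event 4 (withdraw 100 from payroll): payroll: 1500 - 100 = 1400. Balances: payroll=1400, checking=600
Event 5 (deposit 50 to checking): checking: 600 + 50 = 650. Balances: payroll=1400, checking=650
Event 6 (withdraw 250 from checking): checking: 650 - 250 = 400. Balances: payroll=1400, checking=400
Event 7 (withdraw 100 from payroll): payroll: 1400 - 100 = 1300. Balances: payroll=1300, checking=400
Event 8 (deposit 350 to checking): checking: 400 + 350 = 750. Balances: payroll=1300, checking=750
Event 9 (transfer 100 checking -> payroll): checking: 750 - 100 = 650, payroll: 1300 + 100 = 1400. Balances: payroll=1400, checking=650
Event 10 (transfer 150 payroll -> checking): payroll: 1400 - 150 = 1250, checking: 650 + 150 = 800. Balances: payroll=1250, checking=800
Event 11 (deposit 100 to payroll): payroll: 1250 + 100 = 1350. Balances: payroll=1350, checking=800
Event 12 (transfer 200 payroll -> checking): payroll: 1350 - 200 = 1150, checking: 800 + 200 = 1000. Balances: payroll=1150, checking=1000

Final balance of payroll: 1150

Answer: 1150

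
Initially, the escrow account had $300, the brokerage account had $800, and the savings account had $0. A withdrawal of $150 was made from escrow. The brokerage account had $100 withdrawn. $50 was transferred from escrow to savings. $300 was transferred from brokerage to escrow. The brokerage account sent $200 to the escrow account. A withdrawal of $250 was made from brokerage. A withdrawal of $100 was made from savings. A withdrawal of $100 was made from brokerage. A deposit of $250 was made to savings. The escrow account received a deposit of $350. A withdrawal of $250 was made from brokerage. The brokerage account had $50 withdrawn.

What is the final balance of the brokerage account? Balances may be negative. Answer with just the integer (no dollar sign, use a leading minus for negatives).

Tracking account balances step by step:
Start: escrow=300, brokerage=800, savings=0
Event 1 (withdraw 150 from escrow): escrow: 300 - 150 = 150. Balances: escrow=150, brokerage=800, savings=0
Event 2 (withdraw 100 from brokerage): brokerage: 800 - 100 = 700. Balances: escrow=150, brokerage=700, savings=0
Event 3 (transfer 50 escrow -> savings): escrow: 150 - 50 = 100, savings: 0 + 50 = 50. Balances: escrow=100, brokerage=700, savings=50
Event 4 (transfer 300 brokerage -> escrow): brokerage: 700 - 300 = 400, escrow: 100 + 300 = 400. Balances: escrow=400, brokerage=400, savings=50
Event 5 (transfer 200 brokerage -> escrow): brokerage: 400 - 200 = 200, escrow: 400 + 200 = 600. Balances: escrow=600, brokerage=200, savings=50
Event 6 (withdraw 250 from brokerage): brokerage: 200 - 250 = -50. Balances: escrow=600, brokerage=-50, savings=50
Event 7 (withdraw 100 from savings): savings: 50 - 100 = -50. Balances: escrow=600, brokerage=-50, savings=-50
Event 8 (withdraw 100 from brokerage): brokerage: -50 - 100 = -150. Balances: escrow=600, brokerage=-150, savings=-50
Event 9 (deposit 250 to savings): savings: -50 + 250 = 200. Balances: escrow=600, brokerage=-150, savings=200
Event 10 (deposit 350 to escrow): escrow: 600 + 350 = 950. Balances: escrow=950, brokerage=-150, savings=200
Event 11 (withdraw 250 from brokerage): brokerage: -150 - 250 = -400. Balances: escrow=950, brokerage=-400, savings=200
Event 12 (withdraw 50 from brokerage): brokerage: -400 - 50 = -450. Balances: escrow=950, brokerage=-450, savings=200

Final balance of brokerage: -450

Answer: -450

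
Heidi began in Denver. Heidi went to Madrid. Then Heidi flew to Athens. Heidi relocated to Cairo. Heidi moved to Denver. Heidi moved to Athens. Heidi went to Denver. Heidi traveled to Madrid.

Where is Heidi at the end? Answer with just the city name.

Answer: Madrid

Derivation:
Tracking Heidi's location:
Start: Heidi is in Denver.
After move 1: Denver -> Madrid. Heidi is in Madrid.
After move 2: Madrid -> Athens. Heidi is in Athens.
After move 3: Athens -> Cairo. Heidi is in Cairo.
After move 4: Cairo -> Denver. Heidi is in Denver.
After move 5: Denver -> Athens. Heidi is in Athens.
After move 6: Athens -> Denver. Heidi is in Denver.
After move 7: Denver -> Madrid. Heidi is in Madrid.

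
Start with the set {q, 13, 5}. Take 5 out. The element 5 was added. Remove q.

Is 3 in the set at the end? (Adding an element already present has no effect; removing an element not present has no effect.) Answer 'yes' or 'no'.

Answer: no

Derivation:
Tracking the set through each operation:
Start: {13, 5, q}
Event 1 (remove 5): removed. Set: {13, q}
Event 2 (add 5): added. Set: {13, 5, q}
Event 3 (remove q): removed. Set: {13, 5}

Final set: {13, 5} (size 2)
3 is NOT in the final set.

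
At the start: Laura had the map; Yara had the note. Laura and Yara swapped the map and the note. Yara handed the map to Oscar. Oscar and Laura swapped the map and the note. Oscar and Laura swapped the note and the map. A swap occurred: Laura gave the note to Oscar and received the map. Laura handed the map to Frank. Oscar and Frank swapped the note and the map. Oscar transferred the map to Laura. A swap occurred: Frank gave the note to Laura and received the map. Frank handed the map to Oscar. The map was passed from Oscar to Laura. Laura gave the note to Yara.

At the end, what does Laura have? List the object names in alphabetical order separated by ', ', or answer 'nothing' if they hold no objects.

Tracking all object holders:
Start: map:Laura, note:Yara
Event 1 (swap map<->note: now map:Yara, note:Laura). State: map:Yara, note:Laura
Event 2 (give map: Yara -> Oscar). State: map:Oscar, note:Laura
Event 3 (swap map<->note: now map:Laura, note:Oscar). State: map:Laura, note:Oscar
Event 4 (swap note<->map: now note:Laura, map:Oscar). State: map:Oscar, note:Laura
Event 5 (swap note<->map: now note:Oscar, map:Laura). State: map:Laura, note:Oscar
Event 6 (give map: Laura -> Frank). State: map:Frank, note:Oscar
Event 7 (swap note<->map: now note:Frank, map:Oscar). State: map:Oscar, note:Frank
Event 8 (give map: Oscar -> Laura). State: map:Laura, note:Frank
Event 9 (swap note<->map: now note:Laura, map:Frank). State: map:Frank, note:Laura
Event 10 (give map: Frank -> Oscar). State: map:Oscar, note:Laura
Event 11 (give map: Oscar -> Laura). State: map:Laura, note:Laura
Event 12 (give note: Laura -> Yara). State: map:Laura, note:Yara

Final state: map:Laura, note:Yara
Laura holds: map.

Answer: map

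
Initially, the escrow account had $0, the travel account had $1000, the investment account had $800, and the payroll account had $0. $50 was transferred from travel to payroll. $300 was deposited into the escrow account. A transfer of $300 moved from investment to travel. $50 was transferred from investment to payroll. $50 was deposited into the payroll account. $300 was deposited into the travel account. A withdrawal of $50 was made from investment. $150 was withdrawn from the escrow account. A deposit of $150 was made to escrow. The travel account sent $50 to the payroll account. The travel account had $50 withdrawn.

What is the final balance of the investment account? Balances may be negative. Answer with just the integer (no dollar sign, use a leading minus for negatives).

Answer: 400

Derivation:
Tracking account balances step by step:
Start: escrow=0, travel=1000, investment=800, payroll=0
Event 1 (transfer 50 travel -> payroll): travel: 1000 - 50 = 950, payroll: 0 + 50 = 50. Balances: escrow=0, travel=950, investment=800, payroll=50
Event 2 (deposit 300 to escrow): escrow: 0 + 300 = 300. Balances: escrow=300, travel=950, investment=800, payroll=50
Event 3 (transfer 300 investment -> travel): investment: 800 - 300 = 500, travel: 950 + 300 = 1250. Balances: escrow=300, travel=1250, investment=500, payroll=50
Event 4 (transfer 50 investment -> payroll): investment: 500 - 50 = 450, payroll: 50 + 50 = 100. Balances: escrow=300, travel=1250, investment=450, payroll=100
Event 5 (deposit 50 to payroll): payroll: 100 + 50 = 150. Balances: escrow=300, travel=1250, investment=450, payroll=150
Event 6 (deposit 300 to travel): travel: 1250 + 300 = 1550. Balances: escrow=300, travel=1550, investment=450, payroll=150
Event 7 (withdraw 50 from investment): investment: 450 - 50 = 400. Balances: escrow=300, travel=1550, investment=400, payroll=150
Event 8 (withdraw 150 from escrow): escrow: 300 - 150 = 150. Balances: escrow=150, travel=1550, investment=400, payroll=150
Event 9 (deposit 150 to escrow): escrow: 150 + 150 = 300. Balances: escrow=300, travel=1550, investment=400, payroll=150
Event 10 (transfer 50 travel -> payroll): travel: 1550 - 50 = 1500, payroll: 150 + 50 = 200. Balances: escrow=300, travel=1500, investment=400, payroll=200
Event 11 (withdraw 50 from travel): travel: 1500 - 50 = 1450. Balances: escrow=300, travel=1450, investment=400, payroll=200

Final balance of investment: 400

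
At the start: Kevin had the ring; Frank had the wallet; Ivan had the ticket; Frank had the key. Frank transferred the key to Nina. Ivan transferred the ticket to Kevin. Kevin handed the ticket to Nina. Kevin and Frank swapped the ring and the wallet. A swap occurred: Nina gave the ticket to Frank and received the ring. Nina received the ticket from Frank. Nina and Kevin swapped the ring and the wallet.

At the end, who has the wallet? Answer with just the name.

Answer: Nina

Derivation:
Tracking all object holders:
Start: ring:Kevin, wallet:Frank, ticket:Ivan, key:Frank
Event 1 (give key: Frank -> Nina). State: ring:Kevin, wallet:Frank, ticket:Ivan, key:Nina
Event 2 (give ticket: Ivan -> Kevin). State: ring:Kevin, wallet:Frank, ticket:Kevin, key:Nina
Event 3 (give ticket: Kevin -> Nina). State: ring:Kevin, wallet:Frank, ticket:Nina, key:Nina
Event 4 (swap ring<->wallet: now ring:Frank, wallet:Kevin). State: ring:Frank, wallet:Kevin, ticket:Nina, key:Nina
Event 5 (swap ticket<->ring: now ticket:Frank, ring:Nina). State: ring:Nina, wallet:Kevin, ticket:Frank, key:Nina
Event 6 (give ticket: Frank -> Nina). State: ring:Nina, wallet:Kevin, ticket:Nina, key:Nina
Event 7 (swap ring<->wallet: now ring:Kevin, wallet:Nina). State: ring:Kevin, wallet:Nina, ticket:Nina, key:Nina

Final state: ring:Kevin, wallet:Nina, ticket:Nina, key:Nina
The wallet is held by Nina.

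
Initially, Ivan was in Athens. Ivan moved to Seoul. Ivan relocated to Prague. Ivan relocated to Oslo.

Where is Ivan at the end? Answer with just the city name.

Answer: Oslo

Derivation:
Tracking Ivan's location:
Start: Ivan is in Athens.
After move 1: Athens -> Seoul. Ivan is in Seoul.
After move 2: Seoul -> Prague. Ivan is in Prague.
After move 3: Prague -> Oslo. Ivan is in Oslo.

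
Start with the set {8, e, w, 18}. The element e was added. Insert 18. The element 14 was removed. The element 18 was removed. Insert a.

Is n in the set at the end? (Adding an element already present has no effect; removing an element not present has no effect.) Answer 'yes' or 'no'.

Answer: no

Derivation:
Tracking the set through each operation:
Start: {18, 8, e, w}
Event 1 (add e): already present, no change. Set: {18, 8, e, w}
Event 2 (add 18): already present, no change. Set: {18, 8, e, w}
Event 3 (remove 14): not present, no change. Set: {18, 8, e, w}
Event 4 (remove 18): removed. Set: {8, e, w}
Event 5 (add a): added. Set: {8, a, e, w}

Final set: {8, a, e, w} (size 4)
n is NOT in the final set.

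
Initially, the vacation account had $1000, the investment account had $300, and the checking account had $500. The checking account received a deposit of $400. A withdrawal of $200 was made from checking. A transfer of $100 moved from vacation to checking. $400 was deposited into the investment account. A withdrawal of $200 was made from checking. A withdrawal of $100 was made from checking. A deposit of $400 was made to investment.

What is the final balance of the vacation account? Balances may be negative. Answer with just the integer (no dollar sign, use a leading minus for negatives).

Answer: 900

Derivation:
Tracking account balances step by step:
Start: vacation=1000, investment=300, checking=500
Event 1 (deposit 400 to checking): checking: 500 + 400 = 900. Balances: vacation=1000, investment=300, checking=900
Event 2 (withdraw 200 from checking): checking: 900 - 200 = 700. Balances: vacation=1000, investment=300, checking=700
Event 3 (transfer 100 vacation -> checking): vacation: 1000 - 100 = 900, checking: 700 + 100 = 800. Balances: vacation=900, investment=300, checking=800
Event 4 (deposit 400 to investment): investment: 300 + 400 = 700. Balances: vacation=900, investment=700, checking=800
Event 5 (withdraw 200 from checking): checking: 800 - 200 = 600. Balances: vacation=900, investment=700, checking=600
Event 6 (withdraw 100 from checking): checking: 600 - 100 = 500. Balances: vacation=900, investment=700, checking=500
Event 7 (deposit 400 to investment): investment: 700 + 400 = 1100. Balances: vacation=900, investment=1100, checking=500

Final balance of vacation: 900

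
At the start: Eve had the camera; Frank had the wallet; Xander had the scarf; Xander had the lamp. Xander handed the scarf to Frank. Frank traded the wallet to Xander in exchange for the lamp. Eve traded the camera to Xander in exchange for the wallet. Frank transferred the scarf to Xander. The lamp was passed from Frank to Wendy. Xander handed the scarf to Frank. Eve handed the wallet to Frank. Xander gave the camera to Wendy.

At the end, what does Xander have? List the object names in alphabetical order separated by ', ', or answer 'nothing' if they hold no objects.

Tracking all object holders:
Start: camera:Eve, wallet:Frank, scarf:Xander, lamp:Xander
Event 1 (give scarf: Xander -> Frank). State: camera:Eve, wallet:Frank, scarf:Frank, lamp:Xander
Event 2 (swap wallet<->lamp: now wallet:Xander, lamp:Frank). State: camera:Eve, wallet:Xander, scarf:Frank, lamp:Frank
Event 3 (swap camera<->wallet: now camera:Xander, wallet:Eve). State: camera:Xander, wallet:Eve, scarf:Frank, lamp:Frank
Event 4 (give scarf: Frank -> Xander). State: camera:Xander, wallet:Eve, scarf:Xander, lamp:Frank
Event 5 (give lamp: Frank -> Wendy). State: camera:Xander, wallet:Eve, scarf:Xander, lamp:Wendy
Event 6 (give scarf: Xander -> Frank). State: camera:Xander, wallet:Eve, scarf:Frank, lamp:Wendy
Event 7 (give wallet: Eve -> Frank). State: camera:Xander, wallet:Frank, scarf:Frank, lamp:Wendy
Event 8 (give camera: Xander -> Wendy). State: camera:Wendy, wallet:Frank, scarf:Frank, lamp:Wendy

Final state: camera:Wendy, wallet:Frank, scarf:Frank, lamp:Wendy
Xander holds: (nothing).

Answer: nothing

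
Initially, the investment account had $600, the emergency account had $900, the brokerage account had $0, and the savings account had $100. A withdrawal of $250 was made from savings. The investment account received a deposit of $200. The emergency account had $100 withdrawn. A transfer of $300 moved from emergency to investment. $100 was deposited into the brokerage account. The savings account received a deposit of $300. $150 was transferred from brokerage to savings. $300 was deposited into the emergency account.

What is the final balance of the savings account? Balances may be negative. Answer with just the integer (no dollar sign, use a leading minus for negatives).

Tracking account balances step by step:
Start: investment=600, emergency=900, brokerage=0, savings=100
Event 1 (withdraw 250 from savings): savings: 100 - 250 = -150. Balances: investment=600, emergency=900, brokerage=0, savings=-150
Event 2 (deposit 200 to investment): investment: 600 + 200 = 800. Balances: investment=800, emergency=900, brokerage=0, savings=-150
Event 3 (withdraw 100 from emergency): emergency: 900 - 100 = 800. Balances: investment=800, emergency=800, brokerage=0, savings=-150
Event 4 (transfer 300 emergency -> investment): emergency: 800 - 300 = 500, investment: 800 + 300 = 1100. Balances: investment=1100, emergency=500, brokerage=0, savings=-150
Event 5 (deposit 100 to brokerage): brokerage: 0 + 100 = 100. Balances: investment=1100, emergency=500, brokerage=100, savings=-150
Event 6 (deposit 300 to savings): savings: -150 + 300 = 150. Balances: investment=1100, emergency=500, brokerage=100, savings=150
Event 7 (transfer 150 brokerage -> savings): brokerage: 100 - 150 = -50, savings: 150 + 150 = 300. Balances: investment=1100, emergency=500, brokerage=-50, savings=300
Event 8 (deposit 300 to emergency): emergency: 500 + 300 = 800. Balances: investment=1100, emergency=800, brokerage=-50, savings=300

Final balance of savings: 300

Answer: 300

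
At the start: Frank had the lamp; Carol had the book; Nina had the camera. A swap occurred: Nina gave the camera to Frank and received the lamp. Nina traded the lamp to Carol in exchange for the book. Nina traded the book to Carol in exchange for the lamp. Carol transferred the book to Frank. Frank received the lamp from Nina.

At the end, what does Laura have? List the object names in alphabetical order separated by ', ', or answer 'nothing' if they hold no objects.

Answer: nothing

Derivation:
Tracking all object holders:
Start: lamp:Frank, book:Carol, camera:Nina
Event 1 (swap camera<->lamp: now camera:Frank, lamp:Nina). State: lamp:Nina, book:Carol, camera:Frank
Event 2 (swap lamp<->book: now lamp:Carol, book:Nina). State: lamp:Carol, book:Nina, camera:Frank
Event 3 (swap book<->lamp: now book:Carol, lamp:Nina). State: lamp:Nina, book:Carol, camera:Frank
Event 4 (give book: Carol -> Frank). State: lamp:Nina, book:Frank, camera:Frank
Event 5 (give lamp: Nina -> Frank). State: lamp:Frank, book:Frank, camera:Frank

Final state: lamp:Frank, book:Frank, camera:Frank
Laura holds: (nothing).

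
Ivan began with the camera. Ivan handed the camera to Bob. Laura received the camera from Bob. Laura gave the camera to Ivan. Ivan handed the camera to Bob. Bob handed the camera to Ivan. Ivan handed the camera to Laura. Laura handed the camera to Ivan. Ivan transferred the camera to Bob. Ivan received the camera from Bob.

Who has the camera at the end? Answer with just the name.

Answer: Ivan

Derivation:
Tracking the camera through each event:
Start: Ivan has the camera.
After event 1: Bob has the camera.
After event 2: Laura has the camera.
After event 3: Ivan has the camera.
After event 4: Bob has the camera.
After event 5: Ivan has the camera.
After event 6: Laura has the camera.
After event 7: Ivan has the camera.
After event 8: Bob has the camera.
After event 9: Ivan has the camera.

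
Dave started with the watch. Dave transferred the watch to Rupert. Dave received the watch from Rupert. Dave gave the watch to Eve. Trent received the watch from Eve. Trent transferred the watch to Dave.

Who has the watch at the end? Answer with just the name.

Answer: Dave

Derivation:
Tracking the watch through each event:
Start: Dave has the watch.
After event 1: Rupert has the watch.
After event 2: Dave has the watch.
After event 3: Eve has the watch.
After event 4: Trent has the watch.
After event 5: Dave has the watch.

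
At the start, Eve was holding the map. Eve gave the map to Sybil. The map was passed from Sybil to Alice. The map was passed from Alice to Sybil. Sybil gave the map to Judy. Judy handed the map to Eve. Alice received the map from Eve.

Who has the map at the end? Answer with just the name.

Answer: Alice

Derivation:
Tracking the map through each event:
Start: Eve has the map.
After event 1: Sybil has the map.
After event 2: Alice has the map.
After event 3: Sybil has the map.
After event 4: Judy has the map.
After event 5: Eve has the map.
After event 6: Alice has the map.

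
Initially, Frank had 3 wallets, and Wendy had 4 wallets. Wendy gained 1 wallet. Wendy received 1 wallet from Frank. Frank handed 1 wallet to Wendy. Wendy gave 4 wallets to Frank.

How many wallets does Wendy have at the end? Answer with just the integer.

Answer: 3

Derivation:
Tracking counts step by step:
Start: Frank=3, Wendy=4
Event 1 (Wendy +1): Wendy: 4 -> 5. State: Frank=3, Wendy=5
Event 2 (Frank -> Wendy, 1): Frank: 3 -> 2, Wendy: 5 -> 6. State: Frank=2, Wendy=6
Event 3 (Frank -> Wendy, 1): Frank: 2 -> 1, Wendy: 6 -> 7. State: Frank=1, Wendy=7
Event 4 (Wendy -> Frank, 4): Wendy: 7 -> 3, Frank: 1 -> 5. State: Frank=5, Wendy=3

Wendy's final count: 3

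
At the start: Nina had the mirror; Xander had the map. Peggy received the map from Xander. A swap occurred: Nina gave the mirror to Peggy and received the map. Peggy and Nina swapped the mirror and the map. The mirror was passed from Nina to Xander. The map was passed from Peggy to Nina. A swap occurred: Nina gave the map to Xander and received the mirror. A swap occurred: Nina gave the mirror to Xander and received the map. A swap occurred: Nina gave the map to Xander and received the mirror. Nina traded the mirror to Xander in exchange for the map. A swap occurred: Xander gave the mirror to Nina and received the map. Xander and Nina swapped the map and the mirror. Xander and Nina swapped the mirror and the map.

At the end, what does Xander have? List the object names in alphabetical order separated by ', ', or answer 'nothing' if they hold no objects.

Tracking all object holders:
Start: mirror:Nina, map:Xander
Event 1 (give map: Xander -> Peggy). State: mirror:Nina, map:Peggy
Event 2 (swap mirror<->map: now mirror:Peggy, map:Nina). State: mirror:Peggy, map:Nina
Event 3 (swap mirror<->map: now mirror:Nina, map:Peggy). State: mirror:Nina, map:Peggy
Event 4 (give mirror: Nina -> Xander). State: mirror:Xander, map:Peggy
Event 5 (give map: Peggy -> Nina). State: mirror:Xander, map:Nina
Event 6 (swap map<->mirror: now map:Xander, mirror:Nina). State: mirror:Nina, map:Xander
Event 7 (swap mirror<->map: now mirror:Xander, map:Nina). State: mirror:Xander, map:Nina
Event 8 (swap map<->mirror: now map:Xander, mirror:Nina). State: mirror:Nina, map:Xander
Event 9 (swap mirror<->map: now mirror:Xander, map:Nina). State: mirror:Xander, map:Nina
Event 10 (swap mirror<->map: now mirror:Nina, map:Xander). State: mirror:Nina, map:Xander
Event 11 (swap map<->mirror: now map:Nina, mirror:Xander). State: mirror:Xander, map:Nina
Event 12 (swap mirror<->map: now mirror:Nina, map:Xander). State: mirror:Nina, map:Xander

Final state: mirror:Nina, map:Xander
Xander holds: map.

Answer: map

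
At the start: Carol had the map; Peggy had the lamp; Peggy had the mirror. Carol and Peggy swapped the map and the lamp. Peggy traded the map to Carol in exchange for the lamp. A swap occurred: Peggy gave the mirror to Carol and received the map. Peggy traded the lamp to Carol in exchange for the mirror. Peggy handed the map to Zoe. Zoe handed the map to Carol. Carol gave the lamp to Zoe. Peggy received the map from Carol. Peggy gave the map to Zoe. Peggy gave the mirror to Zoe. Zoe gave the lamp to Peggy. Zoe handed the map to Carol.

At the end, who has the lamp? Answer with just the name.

Answer: Peggy

Derivation:
Tracking all object holders:
Start: map:Carol, lamp:Peggy, mirror:Peggy
Event 1 (swap map<->lamp: now map:Peggy, lamp:Carol). State: map:Peggy, lamp:Carol, mirror:Peggy
Event 2 (swap map<->lamp: now map:Carol, lamp:Peggy). State: map:Carol, lamp:Peggy, mirror:Peggy
Event 3 (swap mirror<->map: now mirror:Carol, map:Peggy). State: map:Peggy, lamp:Peggy, mirror:Carol
Event 4 (swap lamp<->mirror: now lamp:Carol, mirror:Peggy). State: map:Peggy, lamp:Carol, mirror:Peggy
Event 5 (give map: Peggy -> Zoe). State: map:Zoe, lamp:Carol, mirror:Peggy
Event 6 (give map: Zoe -> Carol). State: map:Carol, lamp:Carol, mirror:Peggy
Event 7 (give lamp: Carol -> Zoe). State: map:Carol, lamp:Zoe, mirror:Peggy
Event 8 (give map: Carol -> Peggy). State: map:Peggy, lamp:Zoe, mirror:Peggy
Event 9 (give map: Peggy -> Zoe). State: map:Zoe, lamp:Zoe, mirror:Peggy
Event 10 (give mirror: Peggy -> Zoe). State: map:Zoe, lamp:Zoe, mirror:Zoe
Event 11 (give lamp: Zoe -> Peggy). State: map:Zoe, lamp:Peggy, mirror:Zoe
Event 12 (give map: Zoe -> Carol). State: map:Carol, lamp:Peggy, mirror:Zoe

Final state: map:Carol, lamp:Peggy, mirror:Zoe
The lamp is held by Peggy.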